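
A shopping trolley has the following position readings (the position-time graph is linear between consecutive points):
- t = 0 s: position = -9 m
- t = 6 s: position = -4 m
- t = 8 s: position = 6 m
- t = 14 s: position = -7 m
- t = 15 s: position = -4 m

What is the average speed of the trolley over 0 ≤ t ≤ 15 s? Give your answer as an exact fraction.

Average speed = (total path length)/(elapsed time); on a piecewise-linear x-t graph the path length is Σ|Δx|.
0–6 s: |Δx| = |-4 − -9| = 5 m
6–8 s: |Δx| = |6 − -4| = 10 m
8–14 s: |Δx| = |-7 − 6| = 13 m
14–15 s: |Δx| = |-4 − -7| = 3 m
Total path = 31 m; average speed = 31/15 = 31/15 m/s.

31/15 m/s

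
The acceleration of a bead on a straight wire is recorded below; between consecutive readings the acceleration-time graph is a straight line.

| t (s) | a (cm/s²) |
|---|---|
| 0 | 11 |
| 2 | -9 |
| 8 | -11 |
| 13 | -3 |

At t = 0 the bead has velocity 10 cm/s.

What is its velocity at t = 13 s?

-83 cm/s

Δv equals the area under the a-t graph; then v = v₀ + Δv.
0–2 s: ½(11 + -9)(2) = 2 cm/s
2–8 s: ½(-9 + -11)(6) = -60 cm/s
8–13 s: ½(-11 + -3)(5) = -35 cm/s
Δv = -93 cm/s, so v(13) = 10 + (-93) = -83 cm/s.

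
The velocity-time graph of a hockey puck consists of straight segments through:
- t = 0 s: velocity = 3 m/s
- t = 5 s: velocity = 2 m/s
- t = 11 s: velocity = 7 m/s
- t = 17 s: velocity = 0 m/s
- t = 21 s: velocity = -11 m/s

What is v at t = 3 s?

2.4 m/s

On 0–5 s the graph is linear from 3 to 2 m/s: v(3) = 3 + (2 − 3)·(3 − 0)/(5 − 0) = 2.4 m/s.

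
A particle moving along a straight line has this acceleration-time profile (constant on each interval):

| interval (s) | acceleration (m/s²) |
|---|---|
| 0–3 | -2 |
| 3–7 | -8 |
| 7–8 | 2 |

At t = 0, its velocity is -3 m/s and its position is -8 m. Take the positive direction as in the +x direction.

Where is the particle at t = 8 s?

On each constant-a segment, Δv = aΔt and Δx = v₀Δt + ½aΔt²; chain segment to segment.
0–3 s: v starts -3 m/s; Δx = -3·3 + ½·-2·3² = -18 m; v ends -9 m/s.
3–7 s: v starts -9 m/s; Δx = -9·4 + ½·-8·4² = -100 m; v ends -41 m/s.
7–8 s: v starts -41 m/s; Δx = -41·1 + ½·2·1² = -40 m; v ends -39 m/s.
x(8) = -8 + Σ Δx = -166 m.

-166 m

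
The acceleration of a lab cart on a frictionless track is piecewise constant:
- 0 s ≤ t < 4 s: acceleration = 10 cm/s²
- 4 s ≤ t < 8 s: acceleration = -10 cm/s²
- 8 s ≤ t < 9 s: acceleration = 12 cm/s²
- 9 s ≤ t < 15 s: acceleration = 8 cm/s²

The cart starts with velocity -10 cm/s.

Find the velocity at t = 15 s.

50 cm/s

Δv equals the area under the a-t graph; then v = v₀ + Δv.
0–4 s: 10 × 4 = 40 cm/s
4–8 s: -10 × 4 = -40 cm/s
8–9 s: 12 × 1 = 12 cm/s
9–15 s: 8 × 6 = 48 cm/s
Δv = 60 cm/s, so v(15) = -10 + (60) = 50 cm/s.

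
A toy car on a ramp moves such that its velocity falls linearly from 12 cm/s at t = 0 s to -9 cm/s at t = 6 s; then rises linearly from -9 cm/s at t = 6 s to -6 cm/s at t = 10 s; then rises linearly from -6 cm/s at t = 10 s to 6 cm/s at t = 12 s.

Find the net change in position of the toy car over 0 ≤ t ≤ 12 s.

Net displacement equals the area under the velocity-time graph (areas below the axis count negative).
0–6 s: ½(12 + -9)(6) = 9 cm
6–10 s: ½(-9 + -6)(4) = -30 cm
10–12 s: ½(-6 + 6)(2) = 0 cm
Net displacement = -21 cm

-21 cm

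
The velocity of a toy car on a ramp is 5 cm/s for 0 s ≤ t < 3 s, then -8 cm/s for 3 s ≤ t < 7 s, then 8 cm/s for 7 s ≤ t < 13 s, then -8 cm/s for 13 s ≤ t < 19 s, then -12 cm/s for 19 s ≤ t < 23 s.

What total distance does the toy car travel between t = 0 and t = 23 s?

191 cm

Distance (not displacement) is the total path length: add the absolute areas under v-t.
0–3 s: |5| × 3 = 15 cm
3–7 s: |-8| × 4 = 32 cm
7–13 s: |8| × 6 = 48 cm
13–19 s: |-8| × 6 = 48 cm
19–23 s: |-12| × 4 = 48 cm
Total distance = 191 cm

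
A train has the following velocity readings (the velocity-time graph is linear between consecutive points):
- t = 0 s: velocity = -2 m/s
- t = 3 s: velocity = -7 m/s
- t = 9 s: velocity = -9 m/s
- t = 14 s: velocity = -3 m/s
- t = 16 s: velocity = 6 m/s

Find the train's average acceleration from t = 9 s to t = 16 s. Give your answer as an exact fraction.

Average acceleration = Δv/Δt = (6 − -9)/(16 − 9) = 15/7 m/s².

15/7 m/s²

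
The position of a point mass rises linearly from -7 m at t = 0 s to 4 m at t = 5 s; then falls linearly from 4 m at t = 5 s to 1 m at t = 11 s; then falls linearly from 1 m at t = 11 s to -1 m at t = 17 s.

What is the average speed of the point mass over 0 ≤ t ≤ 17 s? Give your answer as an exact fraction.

16/17 m/s

Average speed = (total path length)/(elapsed time); on a piecewise-linear x-t graph the path length is Σ|Δx|.
0–5 s: |Δx| = |4 − -7| = 11 m
5–11 s: |Δx| = |1 − 4| = 3 m
11–17 s: |Δx| = |-1 − 1| = 2 m
Total path = 16 m; average speed = 16/17 = 16/17 m/s.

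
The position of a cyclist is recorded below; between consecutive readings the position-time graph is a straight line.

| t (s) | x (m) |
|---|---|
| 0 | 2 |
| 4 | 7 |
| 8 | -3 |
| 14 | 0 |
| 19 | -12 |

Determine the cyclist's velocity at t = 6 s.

-2.5 m/s

Velocity is the slope of the x-t graph on 4–8 s: (-3 − 7)/(8 − 4) = -2.5 m/s.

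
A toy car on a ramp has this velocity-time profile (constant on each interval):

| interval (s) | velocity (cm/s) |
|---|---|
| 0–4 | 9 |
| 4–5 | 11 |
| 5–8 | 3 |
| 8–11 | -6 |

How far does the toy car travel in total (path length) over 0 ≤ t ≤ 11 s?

74 cm

Total distance travelled is ∫|v| dt — sum the magnitudes of each area piece.
0–4 s: |9| × 4 = 36 cm
4–5 s: |11| × 1 = 11 cm
5–8 s: |3| × 3 = 9 cm
8–11 s: |-6| × 3 = 18 cm
Total distance = 74 cm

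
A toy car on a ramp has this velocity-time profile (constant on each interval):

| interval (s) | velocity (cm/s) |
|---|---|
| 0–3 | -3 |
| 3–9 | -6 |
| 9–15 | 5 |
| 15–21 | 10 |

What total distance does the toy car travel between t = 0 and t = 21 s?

135 cm

Distance (not displacement) is the total path length: add the absolute areas under v-t.
0–3 s: |-3| × 3 = 9 cm
3–9 s: |-6| × 6 = 36 cm
9–15 s: |5| × 6 = 30 cm
15–21 s: |10| × 6 = 60 cm
Total distance = 135 cm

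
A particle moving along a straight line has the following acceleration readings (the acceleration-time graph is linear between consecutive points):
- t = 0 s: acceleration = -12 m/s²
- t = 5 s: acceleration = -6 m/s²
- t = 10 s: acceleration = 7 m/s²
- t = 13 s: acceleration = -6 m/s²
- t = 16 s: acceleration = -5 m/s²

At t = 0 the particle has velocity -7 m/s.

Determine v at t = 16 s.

-64.5 m/s

Δv equals the area under the a-t graph; then v = v₀ + Δv.
0–5 s: ½(-12 + -6)(5) = -45 m/s
5–10 s: ½(-6 + 7)(5) = 2.5 m/s
10–13 s: ½(7 + -6)(3) = 1.5 m/s
13–16 s: ½(-6 + -5)(3) = -16.5 m/s
Δv = -57.5 m/s, so v(16) = -7 + (-57.5) = -64.5 m/s.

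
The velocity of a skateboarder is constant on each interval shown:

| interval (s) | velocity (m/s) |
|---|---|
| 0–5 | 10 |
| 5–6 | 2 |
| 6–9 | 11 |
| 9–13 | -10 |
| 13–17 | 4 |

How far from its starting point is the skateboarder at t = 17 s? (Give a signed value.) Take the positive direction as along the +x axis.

61 m

Net displacement equals the area under the velocity-time graph (areas below the axis count negative).
0–5 s: 10 × 5 = 50 m
5–6 s: 2 × 1 = 2 m
6–9 s: 11 × 3 = 33 m
9–13 s: -10 × 4 = -40 m
13–17 s: 4 × 4 = 16 m
Net displacement = 61 m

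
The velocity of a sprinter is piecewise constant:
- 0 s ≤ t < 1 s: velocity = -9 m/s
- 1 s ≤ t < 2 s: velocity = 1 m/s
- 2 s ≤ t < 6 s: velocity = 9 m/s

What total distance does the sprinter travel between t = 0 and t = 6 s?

46 m

Distance (not displacement) is the total path length: add the absolute areas under v-t.
0–1 s: |-9| × 1 = 9 m
1–2 s: |1| × 1 = 1 m
2–6 s: |9| × 4 = 36 m
Total distance = 46 m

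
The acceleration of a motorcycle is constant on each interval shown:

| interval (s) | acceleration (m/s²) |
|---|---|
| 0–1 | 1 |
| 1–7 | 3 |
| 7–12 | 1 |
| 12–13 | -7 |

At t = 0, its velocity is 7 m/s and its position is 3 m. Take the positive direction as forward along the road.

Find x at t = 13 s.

On each constant-a segment, Δv = aΔt and Δx = v₀Δt + ½aΔt²; chain segment to segment.
0–1 s: v starts 7 m/s; Δx = 7·1 + ½·1·1² = 7.5 m; v ends 8 m/s.
1–7 s: v starts 8 m/s; Δx = 8·6 + ½·3·6² = 102 m; v ends 26 m/s.
7–12 s: v starts 26 m/s; Δx = 26·5 + ½·1·5² = 142.5 m; v ends 31 m/s.
12–13 s: v starts 31 m/s; Δx = 31·1 + ½·-7·1² = 27.5 m; v ends 24 m/s.
x(13) = 3 + Σ Δx = 282.5 m.

282.5 m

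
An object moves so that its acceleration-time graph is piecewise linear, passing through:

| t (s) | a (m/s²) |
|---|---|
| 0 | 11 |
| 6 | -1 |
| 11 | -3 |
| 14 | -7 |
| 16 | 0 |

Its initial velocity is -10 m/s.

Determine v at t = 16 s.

Δv equals the area under the a-t graph; then v = v₀ + Δv.
0–6 s: ½(11 + -1)(6) = 30 m/s
6–11 s: ½(-1 + -3)(5) = -10 m/s
11–14 s: ½(-3 + -7)(3) = -15 m/s
14–16 s: ½(-7 + 0)(2) = -7 m/s
Δv = -2 m/s, so v(16) = -10 + (-2) = -12 m/s.

-12 m/s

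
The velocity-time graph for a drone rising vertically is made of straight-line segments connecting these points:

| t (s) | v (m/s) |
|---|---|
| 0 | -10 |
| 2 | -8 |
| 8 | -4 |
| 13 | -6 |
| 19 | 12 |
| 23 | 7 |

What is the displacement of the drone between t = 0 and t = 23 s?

Displacement is the signed area under the v-t curve.
0–2 s: ½(-10 + -8)(2) = -18 m
2–8 s: ½(-8 + -4)(6) = -36 m
8–13 s: ½(-4 + -6)(5) = -25 m
13–19 s: ½(-6 + 12)(6) = 18 m
19–23 s: ½(12 + 7)(4) = 38 m
Net displacement = -23 m

-23 m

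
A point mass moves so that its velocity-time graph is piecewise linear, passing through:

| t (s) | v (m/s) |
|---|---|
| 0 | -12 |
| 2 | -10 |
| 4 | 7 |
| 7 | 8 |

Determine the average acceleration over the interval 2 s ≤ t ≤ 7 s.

Average acceleration = Δv/Δt = (8 − -10)/(7 − 2) = 3.6 m/s².

3.6 m/s²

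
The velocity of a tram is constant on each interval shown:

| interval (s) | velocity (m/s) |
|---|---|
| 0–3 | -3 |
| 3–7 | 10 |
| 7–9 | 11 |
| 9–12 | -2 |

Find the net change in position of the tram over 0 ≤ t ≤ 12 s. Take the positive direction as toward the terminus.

47 m

Displacement is the signed area under the v-t curve.
0–3 s: -3 × 3 = -9 m
3–7 s: 10 × 4 = 40 m
7–9 s: 11 × 2 = 22 m
9–12 s: -2 × 3 = -6 m
Net displacement = 47 m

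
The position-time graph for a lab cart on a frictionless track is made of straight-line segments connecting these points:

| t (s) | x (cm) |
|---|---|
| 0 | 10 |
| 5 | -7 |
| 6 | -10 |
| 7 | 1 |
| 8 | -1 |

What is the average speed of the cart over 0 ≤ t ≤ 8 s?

Average speed = (total path length)/(elapsed time); on a piecewise-linear x-t graph the path length is Σ|Δx|.
0–5 s: |Δx| = |-7 − 10| = 17 cm
5–6 s: |Δx| = |-10 − -7| = 3 cm
6–7 s: |Δx| = |1 − -10| = 11 cm
7–8 s: |Δx| = |-1 − 1| = 2 cm
Total path = 33 cm; average speed = 33/8 = 4.125 cm/s.

4.125 cm/s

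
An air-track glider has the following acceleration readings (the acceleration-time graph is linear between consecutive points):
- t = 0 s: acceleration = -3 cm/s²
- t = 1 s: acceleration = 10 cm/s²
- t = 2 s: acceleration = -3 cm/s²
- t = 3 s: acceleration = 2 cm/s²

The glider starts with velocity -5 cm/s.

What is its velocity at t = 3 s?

Δv equals the area under the a-t graph; then v = v₀ + Δv.
0–1 s: ½(-3 + 10)(1) = 3.5 cm/s
1–2 s: ½(10 + -3)(1) = 3.5 cm/s
2–3 s: ½(-3 + 2)(1) = -0.5 cm/s
Δv = 6.5 cm/s, so v(3) = -5 + (6.5) = 1.5 cm/s.

1.5 cm/s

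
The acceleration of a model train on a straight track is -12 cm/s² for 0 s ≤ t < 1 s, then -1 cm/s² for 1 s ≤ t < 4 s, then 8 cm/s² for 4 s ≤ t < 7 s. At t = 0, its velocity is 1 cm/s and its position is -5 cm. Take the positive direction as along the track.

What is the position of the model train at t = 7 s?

-53.5 cm

On each constant-a segment, Δv = aΔt and Δx = v₀Δt + ½aΔt²; chain segment to segment.
0–1 s: v starts 1 cm/s; Δx = 1·1 + ½·-12·1² = -5 cm; v ends -11 cm/s.
1–4 s: v starts -11 cm/s; Δx = -11·3 + ½·-1·3² = -37.5 cm; v ends -14 cm/s.
4–7 s: v starts -14 cm/s; Δx = -14·3 + ½·8·3² = -6 cm; v ends 10 cm/s.
x(7) = -5 + Σ Δx = -53.5 cm.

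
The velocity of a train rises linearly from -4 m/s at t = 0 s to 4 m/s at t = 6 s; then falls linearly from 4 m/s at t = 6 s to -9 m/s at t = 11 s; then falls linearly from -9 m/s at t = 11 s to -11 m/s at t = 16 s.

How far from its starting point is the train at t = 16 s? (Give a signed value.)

Displacement is the signed area under the v-t curve.
0–6 s: ½(-4 + 4)(6) = 0 m
6–11 s: ½(4 + -9)(5) = -12.5 m
11–16 s: ½(-9 + -11)(5) = -50 m
Net displacement = -62.5 m

-62.5 m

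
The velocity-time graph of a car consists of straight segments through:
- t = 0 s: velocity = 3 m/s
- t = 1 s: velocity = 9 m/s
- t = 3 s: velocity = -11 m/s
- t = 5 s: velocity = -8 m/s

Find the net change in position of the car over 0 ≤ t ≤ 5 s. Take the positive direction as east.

Net displacement equals the area under the velocity-time graph (areas below the axis count negative).
0–1 s: ½(3 + 9)(1) = 6 m
1–3 s: ½(9 + -11)(2) = -2 m
3–5 s: ½(-11 + -8)(2) = -19 m
Net displacement = -15 m

-15 m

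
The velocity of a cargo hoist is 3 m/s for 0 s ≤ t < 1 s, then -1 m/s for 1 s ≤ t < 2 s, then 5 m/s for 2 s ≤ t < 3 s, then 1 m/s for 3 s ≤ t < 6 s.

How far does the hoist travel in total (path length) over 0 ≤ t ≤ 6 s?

Distance (not displacement) is the total path length: add the absolute areas under v-t.
0–1 s: |3| × 1 = 3 m
1–2 s: |-1| × 1 = 1 m
2–3 s: |5| × 1 = 5 m
3–6 s: |1| × 3 = 3 m
Total distance = 12 m

12 m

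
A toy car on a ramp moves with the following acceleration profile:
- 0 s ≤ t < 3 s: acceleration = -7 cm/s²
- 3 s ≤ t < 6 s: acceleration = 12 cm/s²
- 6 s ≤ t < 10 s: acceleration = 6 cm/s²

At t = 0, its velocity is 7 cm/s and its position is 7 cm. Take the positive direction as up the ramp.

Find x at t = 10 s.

144.5 cm

On each constant-a segment, Δv = aΔt and Δx = v₀Δt + ½aΔt²; chain segment to segment.
0–3 s: v starts 7 cm/s; Δx = 7·3 + ½·-7·3² = -10.5 cm; v ends -14 cm/s.
3–6 s: v starts -14 cm/s; Δx = -14·3 + ½·12·3² = 12 cm; v ends 22 cm/s.
6–10 s: v starts 22 cm/s; Δx = 22·4 + ½·6·4² = 136 cm; v ends 46 cm/s.
x(10) = 7 + Σ Δx = 144.5 cm.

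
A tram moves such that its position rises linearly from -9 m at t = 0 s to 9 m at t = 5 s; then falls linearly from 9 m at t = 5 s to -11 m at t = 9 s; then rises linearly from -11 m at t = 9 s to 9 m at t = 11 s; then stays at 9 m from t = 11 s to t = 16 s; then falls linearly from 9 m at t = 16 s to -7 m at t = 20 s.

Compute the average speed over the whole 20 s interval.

Average speed = (total path length)/(elapsed time); on a piecewise-linear x-t graph the path length is Σ|Δx|.
0–5 s: |Δx| = |9 − -9| = 18 m
5–9 s: |Δx| = |-11 − 9| = 20 m
9–11 s: |Δx| = |9 − -11| = 20 m
11–16 s: |Δx| = |9 − 9| = 0 m
16–20 s: |Δx| = |-7 − 9| = 16 m
Total path = 74 m; average speed = 74/20 = 3.7 m/s.

3.7 m/s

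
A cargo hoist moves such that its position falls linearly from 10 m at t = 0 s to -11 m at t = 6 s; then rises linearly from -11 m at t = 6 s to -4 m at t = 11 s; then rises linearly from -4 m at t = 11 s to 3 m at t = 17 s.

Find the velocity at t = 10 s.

Velocity is the slope of the x-t graph on 6–11 s: (-4 − -11)/(11 − 6) = 1.4 m/s.

1.4 m/s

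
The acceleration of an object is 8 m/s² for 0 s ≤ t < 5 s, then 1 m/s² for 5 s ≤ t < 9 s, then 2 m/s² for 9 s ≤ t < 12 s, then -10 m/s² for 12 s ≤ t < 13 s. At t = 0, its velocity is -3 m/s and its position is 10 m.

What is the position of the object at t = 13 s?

425 m

On each constant-a segment, Δv = aΔt and Δx = v₀Δt + ½aΔt²; chain segment to segment.
0–5 s: v starts -3 m/s; Δx = -3·5 + ½·8·5² = 85 m; v ends 37 m/s.
5–9 s: v starts 37 m/s; Δx = 37·4 + ½·1·4² = 156 m; v ends 41 m/s.
9–12 s: v starts 41 m/s; Δx = 41·3 + ½·2·3² = 132 m; v ends 47 m/s.
12–13 s: v starts 47 m/s; Δx = 47·1 + ½·-10·1² = 42 m; v ends 37 m/s.
x(13) = 10 + Σ Δx = 425 m.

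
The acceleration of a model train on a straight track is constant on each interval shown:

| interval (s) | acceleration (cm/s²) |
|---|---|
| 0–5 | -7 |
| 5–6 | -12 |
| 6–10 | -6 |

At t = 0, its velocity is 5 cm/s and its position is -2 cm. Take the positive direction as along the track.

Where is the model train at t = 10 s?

-316.5 cm

On each constant-a segment, Δv = aΔt and Δx = v₀Δt + ½aΔt²; chain segment to segment.
0–5 s: v starts 5 cm/s; Δx = 5·5 + ½·-7·5² = -62.5 cm; v ends -30 cm/s.
5–6 s: v starts -30 cm/s; Δx = -30·1 + ½·-12·1² = -36 cm; v ends -42 cm/s.
6–10 s: v starts -42 cm/s; Δx = -42·4 + ½·-6·4² = -216 cm; v ends -66 cm/s.
x(10) = -2 + Σ Δx = -316.5 cm.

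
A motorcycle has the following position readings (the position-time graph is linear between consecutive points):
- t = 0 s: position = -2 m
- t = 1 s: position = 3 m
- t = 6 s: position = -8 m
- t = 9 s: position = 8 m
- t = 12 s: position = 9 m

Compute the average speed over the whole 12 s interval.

2.75 m/s

Average speed = (total path length)/(elapsed time); on a piecewise-linear x-t graph the path length is Σ|Δx|.
0–1 s: |Δx| = |3 − -2| = 5 m
1–6 s: |Δx| = |-8 − 3| = 11 m
6–9 s: |Δx| = |8 − -8| = 16 m
9–12 s: |Δx| = |9 − 8| = 1 m
Total path = 33 m; average speed = 33/12 = 2.75 m/s.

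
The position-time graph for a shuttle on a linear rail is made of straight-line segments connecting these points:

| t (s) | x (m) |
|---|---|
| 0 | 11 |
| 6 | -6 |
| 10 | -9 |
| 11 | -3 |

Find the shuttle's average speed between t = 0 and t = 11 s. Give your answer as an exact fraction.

Average speed = (total path length)/(elapsed time); on a piecewise-linear x-t graph the path length is Σ|Δx|.
0–6 s: |Δx| = |-6 − 11| = 17 m
6–10 s: |Δx| = |-9 − -6| = 3 m
10–11 s: |Δx| = |-3 − -9| = 6 m
Total path = 26 m; average speed = 26/11 = 26/11 m/s.

26/11 m/s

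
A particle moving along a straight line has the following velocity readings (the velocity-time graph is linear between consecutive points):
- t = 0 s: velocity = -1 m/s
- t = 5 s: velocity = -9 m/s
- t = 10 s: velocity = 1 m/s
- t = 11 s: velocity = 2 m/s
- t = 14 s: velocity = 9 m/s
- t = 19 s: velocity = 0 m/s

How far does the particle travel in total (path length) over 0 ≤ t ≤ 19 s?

86 m

Distance (not displacement) is the total path length: add the absolute areas under v-t.
0–5 s: |½(-1 + -9)(5)| = 25 m
5–10 s: v = 0 at t = 9.5 s; triangle areas 20.25 + 0.25 = 20.5 m
10–11 s: |½(1 + 2)(1)| = 1.5 m
11–14 s: |½(2 + 9)(3)| = 16.5 m
14–19 s: |½(9 + 0)(5)| = 22.5 m
Total distance = 86 m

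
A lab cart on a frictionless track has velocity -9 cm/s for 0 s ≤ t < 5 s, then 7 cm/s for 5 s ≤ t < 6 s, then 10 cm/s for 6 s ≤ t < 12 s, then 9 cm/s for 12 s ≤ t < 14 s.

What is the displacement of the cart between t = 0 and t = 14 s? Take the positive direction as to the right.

Displacement is the signed area under the v-t curve.
0–5 s: -9 × 5 = -45 cm
5–6 s: 7 × 1 = 7 cm
6–12 s: 10 × 6 = 60 cm
12–14 s: 9 × 2 = 18 cm
Net displacement = 40 cm

40 cm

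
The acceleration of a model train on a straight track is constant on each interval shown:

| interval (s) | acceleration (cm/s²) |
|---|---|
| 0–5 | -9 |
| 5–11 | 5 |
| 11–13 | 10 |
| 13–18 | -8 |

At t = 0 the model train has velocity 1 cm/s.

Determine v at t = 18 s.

Δv equals the area under the a-t graph; then v = v₀ + Δv.
0–5 s: -9 × 5 = -45 cm/s
5–11 s: 5 × 6 = 30 cm/s
11–13 s: 10 × 2 = 20 cm/s
13–18 s: -8 × 5 = -40 cm/s
Δv = -35 cm/s, so v(18) = 1 + (-35) = -34 cm/s.

-34 cm/s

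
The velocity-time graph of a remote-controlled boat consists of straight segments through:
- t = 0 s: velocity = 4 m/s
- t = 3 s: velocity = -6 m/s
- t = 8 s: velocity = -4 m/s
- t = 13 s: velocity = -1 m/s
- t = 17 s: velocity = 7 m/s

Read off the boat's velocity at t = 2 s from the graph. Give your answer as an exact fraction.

-8/3 m/s

On 0–3 s the graph is linear from 4 to -6 m/s: v(2) = 4 + (-6 − 4)·(2 − 0)/(3 − 0) = -8/3 m/s.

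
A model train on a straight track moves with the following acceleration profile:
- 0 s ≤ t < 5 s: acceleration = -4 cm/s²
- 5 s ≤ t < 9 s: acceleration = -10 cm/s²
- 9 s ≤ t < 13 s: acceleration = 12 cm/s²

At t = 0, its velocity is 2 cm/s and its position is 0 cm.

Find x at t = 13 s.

-328 cm

On each constant-a segment, Δv = aΔt and Δx = v₀Δt + ½aΔt²; chain segment to segment.
0–5 s: v starts 2 cm/s; Δx = 2·5 + ½·-4·5² = -40 cm; v ends -18 cm/s.
5–9 s: v starts -18 cm/s; Δx = -18·4 + ½·-10·4² = -152 cm; v ends -58 cm/s.
9–13 s: v starts -58 cm/s; Δx = -58·4 + ½·12·4² = -136 cm; v ends -10 cm/s.
x(13) = 0 + Σ Δx = -328 cm.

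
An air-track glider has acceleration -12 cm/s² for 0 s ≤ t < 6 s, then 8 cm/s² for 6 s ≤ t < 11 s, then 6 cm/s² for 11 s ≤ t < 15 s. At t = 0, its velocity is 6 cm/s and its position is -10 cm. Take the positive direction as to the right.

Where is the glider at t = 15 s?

On each constant-a segment, Δv = aΔt and Δx = v₀Δt + ½aΔt²; chain segment to segment.
0–6 s: v starts 6 cm/s; Δx = 6·6 + ½·-12·6² = -180 cm; v ends -66 cm/s.
6–11 s: v starts -66 cm/s; Δx = -66·5 + ½·8·5² = -230 cm; v ends -26 cm/s.
11–15 s: v starts -26 cm/s; Δx = -26·4 + ½·6·4² = -56 cm; v ends -2 cm/s.
x(15) = -10 + Σ Δx = -476 cm.

-476 cm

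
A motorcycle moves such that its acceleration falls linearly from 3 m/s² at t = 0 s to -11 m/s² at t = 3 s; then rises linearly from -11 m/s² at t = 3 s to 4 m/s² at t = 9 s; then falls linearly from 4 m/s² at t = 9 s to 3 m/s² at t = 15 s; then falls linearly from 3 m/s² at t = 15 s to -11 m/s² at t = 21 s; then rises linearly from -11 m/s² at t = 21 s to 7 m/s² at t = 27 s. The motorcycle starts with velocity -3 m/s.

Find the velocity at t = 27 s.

-51 m/s

Δv equals the area under the a-t graph; then v = v₀ + Δv.
0–3 s: ½(3 + -11)(3) = -12 m/s
3–9 s: ½(-11 + 4)(6) = -21 m/s
9–15 s: ½(4 + 3)(6) = 21 m/s
15–21 s: ½(3 + -11)(6) = -24 m/s
21–27 s: ½(-11 + 7)(6) = -12 m/s
Δv = -48 m/s, so v(27) = -3 + (-48) = -51 m/s.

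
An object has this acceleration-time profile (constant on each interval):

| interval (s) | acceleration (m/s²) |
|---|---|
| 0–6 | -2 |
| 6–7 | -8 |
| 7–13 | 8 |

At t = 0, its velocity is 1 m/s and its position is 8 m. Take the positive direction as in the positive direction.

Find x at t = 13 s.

On each constant-a segment, Δv = aΔt and Δx = v₀Δt + ½aΔt²; chain segment to segment.
0–6 s: v starts 1 m/s; Δx = 1·6 + ½·-2·6² = -30 m; v ends -11 m/s.
6–7 s: v starts -11 m/s; Δx = -11·1 + ½·-8·1² = -15 m; v ends -19 m/s.
7–13 s: v starts -19 m/s; Δx = -19·6 + ½·8·6² = 30 m; v ends 29 m/s.
x(13) = 8 + Σ Δx = -7 m.

-7 m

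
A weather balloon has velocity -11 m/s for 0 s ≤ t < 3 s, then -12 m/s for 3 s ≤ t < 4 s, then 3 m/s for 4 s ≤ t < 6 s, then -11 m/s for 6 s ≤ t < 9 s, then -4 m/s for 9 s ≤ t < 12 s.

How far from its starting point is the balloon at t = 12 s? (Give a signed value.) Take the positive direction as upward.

Net displacement equals the area under the velocity-time graph (areas below the axis count negative).
0–3 s: -11 × 3 = -33 m
3–4 s: -12 × 1 = -12 m
4–6 s: 3 × 2 = 6 m
6–9 s: -11 × 3 = -33 m
9–12 s: -4 × 3 = -12 m
Net displacement = -84 m

-84 m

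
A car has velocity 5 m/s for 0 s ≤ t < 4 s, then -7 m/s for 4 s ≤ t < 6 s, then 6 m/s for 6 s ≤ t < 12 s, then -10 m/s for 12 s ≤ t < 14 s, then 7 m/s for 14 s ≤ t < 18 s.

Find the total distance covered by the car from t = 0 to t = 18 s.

Total distance travelled is ∫|v| dt — sum the magnitudes of each area piece.
0–4 s: |5| × 4 = 20 m
4–6 s: |-7| × 2 = 14 m
6–12 s: |6| × 6 = 36 m
12–14 s: |-10| × 2 = 20 m
14–18 s: |7| × 4 = 28 m
Total distance = 118 m

118 m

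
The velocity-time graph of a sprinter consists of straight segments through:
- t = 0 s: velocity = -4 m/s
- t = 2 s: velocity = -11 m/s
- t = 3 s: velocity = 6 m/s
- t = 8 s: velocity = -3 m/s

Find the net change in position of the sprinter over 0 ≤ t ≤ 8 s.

-10 m

Displacement is the signed area under the v-t curve.
0–2 s: ½(-4 + -11)(2) = -15 m
2–3 s: ½(-11 + 6)(1) = -2.5 m
3–8 s: ½(6 + -3)(5) = 7.5 m
Net displacement = -10 m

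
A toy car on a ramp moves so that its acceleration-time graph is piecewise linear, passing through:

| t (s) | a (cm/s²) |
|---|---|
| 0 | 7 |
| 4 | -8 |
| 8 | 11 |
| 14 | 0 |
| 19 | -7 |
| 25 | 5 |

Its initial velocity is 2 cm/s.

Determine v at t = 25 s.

15.5 cm/s

Δv equals the area under the a-t graph; then v = v₀ + Δv.
0–4 s: ½(7 + -8)(4) = -2 cm/s
4–8 s: ½(-8 + 11)(4) = 6 cm/s
8–14 s: ½(11 + 0)(6) = 33 cm/s
14–19 s: ½(0 + -7)(5) = -17.5 cm/s
19–25 s: ½(-7 + 5)(6) = -6 cm/s
Δv = 13.5 cm/s, so v(25) = 2 + (13.5) = 15.5 cm/s.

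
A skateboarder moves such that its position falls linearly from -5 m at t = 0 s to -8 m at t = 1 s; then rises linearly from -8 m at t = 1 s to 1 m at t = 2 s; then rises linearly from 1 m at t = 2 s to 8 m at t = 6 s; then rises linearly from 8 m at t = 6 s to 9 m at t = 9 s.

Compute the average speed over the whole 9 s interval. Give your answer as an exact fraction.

20/9 m/s

Average speed = (total path length)/(elapsed time); on a piecewise-linear x-t graph the path length is Σ|Δx|.
0–1 s: |Δx| = |-8 − -5| = 3 m
1–2 s: |Δx| = |1 − -8| = 9 m
2–6 s: |Δx| = |8 − 1| = 7 m
6–9 s: |Δx| = |9 − 8| = 1 m
Total path = 20 m; average speed = 20/9 = 20/9 m/s.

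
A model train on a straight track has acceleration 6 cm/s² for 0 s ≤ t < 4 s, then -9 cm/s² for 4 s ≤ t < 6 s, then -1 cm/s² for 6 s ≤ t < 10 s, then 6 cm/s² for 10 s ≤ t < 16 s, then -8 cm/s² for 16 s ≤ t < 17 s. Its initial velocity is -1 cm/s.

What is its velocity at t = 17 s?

29 cm/s

Δv equals the area under the a-t graph; then v = v₀ + Δv.
0–4 s: 6 × 4 = 24 cm/s
4–6 s: -9 × 2 = -18 cm/s
6–10 s: -1 × 4 = -4 cm/s
10–16 s: 6 × 6 = 36 cm/s
16–17 s: -8 × 1 = -8 cm/s
Δv = 30 cm/s, so v(17) = -1 + (30) = 29 cm/s.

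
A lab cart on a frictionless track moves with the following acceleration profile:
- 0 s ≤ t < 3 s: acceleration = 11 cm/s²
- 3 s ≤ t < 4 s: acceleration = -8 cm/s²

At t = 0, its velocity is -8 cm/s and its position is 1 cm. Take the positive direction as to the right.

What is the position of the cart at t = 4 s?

On each constant-a segment, Δv = aΔt and Δx = v₀Δt + ½aΔt²; chain segment to segment.
0–3 s: v starts -8 cm/s; Δx = -8·3 + ½·11·3² = 25.5 cm; v ends 25 cm/s.
3–4 s: v starts 25 cm/s; Δx = 25·1 + ½·-8·1² = 21 cm; v ends 17 cm/s.
x(4) = 1 + Σ Δx = 47.5 cm.

47.5 cm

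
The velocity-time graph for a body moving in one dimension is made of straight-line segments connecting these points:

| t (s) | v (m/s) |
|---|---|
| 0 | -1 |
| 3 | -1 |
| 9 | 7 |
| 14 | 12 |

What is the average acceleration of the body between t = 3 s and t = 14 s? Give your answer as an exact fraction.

Average acceleration = Δv/Δt = (12 − -1)/(14 − 3) = 13/11 m/s².

13/11 m/s²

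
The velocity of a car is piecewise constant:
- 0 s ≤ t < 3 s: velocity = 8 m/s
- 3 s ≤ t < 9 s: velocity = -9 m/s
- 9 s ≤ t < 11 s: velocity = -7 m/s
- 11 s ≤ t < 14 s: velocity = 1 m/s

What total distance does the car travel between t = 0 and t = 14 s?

95 m

Distance (not displacement) is the total path length: add the absolute areas under v-t.
0–3 s: |8| × 3 = 24 m
3–9 s: |-9| × 6 = 54 m
9–11 s: |-7| × 2 = 14 m
11–14 s: |1| × 3 = 3 m
Total distance = 95 m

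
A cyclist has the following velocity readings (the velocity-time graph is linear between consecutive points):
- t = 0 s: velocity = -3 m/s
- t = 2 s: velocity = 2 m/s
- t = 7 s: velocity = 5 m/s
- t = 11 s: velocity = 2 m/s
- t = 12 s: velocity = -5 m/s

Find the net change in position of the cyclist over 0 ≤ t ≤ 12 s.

29 m

Displacement is the signed area under the v-t curve.
0–2 s: ½(-3 + 2)(2) = -1 m
2–7 s: ½(2 + 5)(5) = 17.5 m
7–11 s: ½(5 + 2)(4) = 14 m
11–12 s: ½(2 + -5)(1) = -1.5 m
Net displacement = 29 m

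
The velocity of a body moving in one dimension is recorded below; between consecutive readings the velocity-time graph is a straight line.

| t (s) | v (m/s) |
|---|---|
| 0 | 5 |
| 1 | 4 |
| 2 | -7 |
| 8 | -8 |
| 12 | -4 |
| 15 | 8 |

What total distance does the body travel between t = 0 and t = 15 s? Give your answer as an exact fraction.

Total distance travelled is ∫|v| dt — sum the magnitudes of each area piece.
0–1 s: |½(5 + 4)(1)| = 4.5 m
1–2 s: v = 0 at t = 15/11 s; triangle areas 8/11 + 49/22 = 65/22 m
2–8 s: |½(-7 + -8)(6)| = 45 m
8–12 s: |½(-8 + -4)(4)| = 24 m
12–15 s: v = 0 at t = 13 s; triangle areas 2 + 8 = 10 m
Total distance = 951/11 m

951/11 m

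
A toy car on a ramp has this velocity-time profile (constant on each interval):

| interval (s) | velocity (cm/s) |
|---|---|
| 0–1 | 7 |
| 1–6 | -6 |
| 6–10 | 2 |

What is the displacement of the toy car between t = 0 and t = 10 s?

-15 cm

Net displacement equals the area under the velocity-time graph (areas below the axis count negative).
0–1 s: 7 × 1 = 7 cm
1–6 s: -6 × 5 = -30 cm
6–10 s: 2 × 4 = 8 cm
Net displacement = -15 cm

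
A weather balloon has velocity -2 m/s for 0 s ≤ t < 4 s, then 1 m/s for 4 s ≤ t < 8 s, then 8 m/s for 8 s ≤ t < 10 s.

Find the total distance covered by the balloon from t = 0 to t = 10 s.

28 m

Distance (not displacement) is the total path length: add the absolute areas under v-t.
0–4 s: |-2| × 4 = 8 m
4–8 s: |1| × 4 = 4 m
8–10 s: |8| × 2 = 16 m
Total distance = 28 m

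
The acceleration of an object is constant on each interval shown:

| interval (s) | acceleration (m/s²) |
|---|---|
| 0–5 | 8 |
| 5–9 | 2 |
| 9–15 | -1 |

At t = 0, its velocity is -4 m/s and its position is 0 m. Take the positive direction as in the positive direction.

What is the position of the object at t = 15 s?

On each constant-a segment, Δv = aΔt and Δx = v₀Δt + ½aΔt²; chain segment to segment.
0–5 s: v starts -4 m/s; Δx = -4·5 + ½·8·5² = 80 m; v ends 36 m/s.
5–9 s: v starts 36 m/s; Δx = 36·4 + ½·2·4² = 160 m; v ends 44 m/s.
9–15 s: v starts 44 m/s; Δx = 44·6 + ½·-1·6² = 246 m; v ends 38 m/s.
x(15) = 0 + Σ Δx = 486 m.

486 m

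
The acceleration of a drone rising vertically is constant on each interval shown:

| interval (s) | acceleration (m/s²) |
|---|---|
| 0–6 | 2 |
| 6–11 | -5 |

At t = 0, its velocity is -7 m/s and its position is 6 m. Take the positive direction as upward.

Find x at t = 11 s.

-37.5 m

On each constant-a segment, Δv = aΔt and Δx = v₀Δt + ½aΔt²; chain segment to segment.
0–6 s: v starts -7 m/s; Δx = -7·6 + ½·2·6² = -6 m; v ends 5 m/s.
6–11 s: v starts 5 m/s; Δx = 5·5 + ½·-5·5² = -37.5 m; v ends -20 m/s.
x(11) = 6 + Σ Δx = -37.5 m.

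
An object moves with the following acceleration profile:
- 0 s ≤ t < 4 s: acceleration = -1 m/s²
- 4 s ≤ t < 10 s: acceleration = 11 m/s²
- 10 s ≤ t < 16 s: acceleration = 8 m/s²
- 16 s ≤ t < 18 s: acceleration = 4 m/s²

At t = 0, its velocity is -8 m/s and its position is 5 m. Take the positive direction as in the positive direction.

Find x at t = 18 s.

771 m

On each constant-a segment, Δv = aΔt and Δx = v₀Δt + ½aΔt²; chain segment to segment.
0–4 s: v starts -8 m/s; Δx = -8·4 + ½·-1·4² = -40 m; v ends -12 m/s.
4–10 s: v starts -12 m/s; Δx = -12·6 + ½·11·6² = 126 m; v ends 54 m/s.
10–16 s: v starts 54 m/s; Δx = 54·6 + ½·8·6² = 468 m; v ends 102 m/s.
16–18 s: v starts 102 m/s; Δx = 102·2 + ½·4·2² = 212 m; v ends 110 m/s.
x(18) = 5 + Σ Δx = 771 m.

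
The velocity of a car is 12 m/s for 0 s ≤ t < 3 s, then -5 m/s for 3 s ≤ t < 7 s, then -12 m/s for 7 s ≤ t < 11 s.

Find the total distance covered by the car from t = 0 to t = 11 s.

Distance (not displacement) is the total path length: add the absolute areas under v-t.
0–3 s: |12| × 3 = 36 m
3–7 s: |-5| × 4 = 20 m
7–11 s: |-12| × 4 = 48 m
Total distance = 104 m

104 m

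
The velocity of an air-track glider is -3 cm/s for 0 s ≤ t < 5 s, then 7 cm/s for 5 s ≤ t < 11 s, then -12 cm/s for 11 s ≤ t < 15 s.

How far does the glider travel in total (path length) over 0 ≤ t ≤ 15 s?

105 cm

Total distance travelled is ∫|v| dt — sum the magnitudes of each area piece.
0–5 s: |-3| × 5 = 15 cm
5–11 s: |7| × 6 = 42 cm
11–15 s: |-12| × 4 = 48 cm
Total distance = 105 cm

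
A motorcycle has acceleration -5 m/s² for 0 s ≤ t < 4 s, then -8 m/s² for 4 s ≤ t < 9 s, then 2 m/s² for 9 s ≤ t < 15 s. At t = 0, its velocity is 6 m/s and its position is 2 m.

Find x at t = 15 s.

-472 m

On each constant-a segment, Δv = aΔt and Δx = v₀Δt + ½aΔt²; chain segment to segment.
0–4 s: v starts 6 m/s; Δx = 6·4 + ½·-5·4² = -16 m; v ends -14 m/s.
4–9 s: v starts -14 m/s; Δx = -14·5 + ½·-8·5² = -170 m; v ends -54 m/s.
9–15 s: v starts -54 m/s; Δx = -54·6 + ½·2·6² = -288 m; v ends -42 m/s.
x(15) = 2 + Σ Δx = -472 m.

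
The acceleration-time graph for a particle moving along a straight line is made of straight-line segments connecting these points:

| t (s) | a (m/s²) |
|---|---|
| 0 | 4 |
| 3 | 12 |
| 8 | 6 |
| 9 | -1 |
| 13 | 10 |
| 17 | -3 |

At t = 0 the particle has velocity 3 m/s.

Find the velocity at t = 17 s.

106.5 m/s

Δv equals the area under the a-t graph; then v = v₀ + Δv.
0–3 s: ½(4 + 12)(3) = 24 m/s
3–8 s: ½(12 + 6)(5) = 45 m/s
8–9 s: ½(6 + -1)(1) = 2.5 m/s
9–13 s: ½(-1 + 10)(4) = 18 m/s
13–17 s: ½(10 + -3)(4) = 14 m/s
Δv = 103.5 m/s, so v(17) = 3 + (103.5) = 106.5 m/s.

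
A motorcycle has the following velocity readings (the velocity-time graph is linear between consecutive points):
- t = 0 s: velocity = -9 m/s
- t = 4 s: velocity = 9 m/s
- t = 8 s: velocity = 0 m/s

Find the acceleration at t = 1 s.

Acceleration is the slope of the v-t graph on 0–4 s: (9 − -9)/(4 − 0) = 4.5 m/s².

4.5 m/s²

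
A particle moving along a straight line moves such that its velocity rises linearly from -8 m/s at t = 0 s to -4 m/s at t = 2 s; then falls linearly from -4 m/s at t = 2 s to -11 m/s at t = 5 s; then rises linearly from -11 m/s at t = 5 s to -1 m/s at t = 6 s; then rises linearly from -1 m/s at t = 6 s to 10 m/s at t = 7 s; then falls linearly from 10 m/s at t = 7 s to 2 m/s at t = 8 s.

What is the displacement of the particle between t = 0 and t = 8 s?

-30 m

Displacement is the signed area under the v-t curve.
0–2 s: ½(-8 + -4)(2) = -12 m
2–5 s: ½(-4 + -11)(3) = -22.5 m
5–6 s: ½(-11 + -1)(1) = -6 m
6–7 s: ½(-1 + 10)(1) = 4.5 m
7–8 s: ½(10 + 2)(1) = 6 m
Net displacement = -30 m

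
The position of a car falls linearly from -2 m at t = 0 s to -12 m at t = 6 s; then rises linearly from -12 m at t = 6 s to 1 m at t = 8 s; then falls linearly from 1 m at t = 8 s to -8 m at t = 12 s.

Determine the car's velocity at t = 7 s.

6.5 m/s

Velocity is the slope of the x-t graph on 6–8 s: (1 − -12)/(8 − 6) = 6.5 m/s.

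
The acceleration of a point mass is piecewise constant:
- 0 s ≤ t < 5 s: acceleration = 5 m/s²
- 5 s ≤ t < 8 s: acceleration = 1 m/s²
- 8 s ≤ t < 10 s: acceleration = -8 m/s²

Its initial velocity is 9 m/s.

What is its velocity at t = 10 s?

21 m/s

Δv equals the area under the a-t graph; then v = v₀ + Δv.
0–5 s: 5 × 5 = 25 m/s
5–8 s: 1 × 3 = 3 m/s
8–10 s: -8 × 2 = -16 m/s
Δv = 12 m/s, so v(10) = 9 + (12) = 21 m/s.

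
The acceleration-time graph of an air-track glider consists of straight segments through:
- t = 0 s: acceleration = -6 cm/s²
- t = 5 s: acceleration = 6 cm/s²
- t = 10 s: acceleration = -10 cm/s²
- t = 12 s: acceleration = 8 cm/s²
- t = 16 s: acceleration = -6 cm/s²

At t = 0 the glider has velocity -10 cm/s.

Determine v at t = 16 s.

-18 cm/s

Δv equals the area under the a-t graph; then v = v₀ + Δv.
0–5 s: ½(-6 + 6)(5) = 0 cm/s
5–10 s: ½(6 + -10)(5) = -10 cm/s
10–12 s: ½(-10 + 8)(2) = -2 cm/s
12–16 s: ½(8 + -6)(4) = 4 cm/s
Δv = -8 cm/s, so v(16) = -10 + (-8) = -18 cm/s.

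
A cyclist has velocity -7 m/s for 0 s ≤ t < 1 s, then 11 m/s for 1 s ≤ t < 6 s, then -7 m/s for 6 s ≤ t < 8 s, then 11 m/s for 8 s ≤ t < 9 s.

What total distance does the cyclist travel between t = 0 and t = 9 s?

87 m

Total distance travelled is ∫|v| dt — sum the magnitudes of each area piece.
0–1 s: |-7| × 1 = 7 m
1–6 s: |11| × 5 = 55 m
6–8 s: |-7| × 2 = 14 m
8–9 s: |11| × 1 = 11 m
Total distance = 87 m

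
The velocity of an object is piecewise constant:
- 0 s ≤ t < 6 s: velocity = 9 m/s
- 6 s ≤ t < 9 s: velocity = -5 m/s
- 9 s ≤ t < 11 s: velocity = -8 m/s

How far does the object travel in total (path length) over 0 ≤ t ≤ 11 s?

Distance (not displacement) is the total path length: add the absolute areas under v-t.
0–6 s: |9| × 6 = 54 m
6–9 s: |-5| × 3 = 15 m
9–11 s: |-8| × 2 = 16 m
Total distance = 85 m

85 m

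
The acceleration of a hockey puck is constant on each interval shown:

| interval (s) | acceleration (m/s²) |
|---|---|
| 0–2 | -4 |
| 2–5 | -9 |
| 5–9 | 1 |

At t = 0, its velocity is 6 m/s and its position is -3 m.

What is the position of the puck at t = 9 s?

-153.5 m

On each constant-a segment, Δv = aΔt and Δx = v₀Δt + ½aΔt²; chain segment to segment.
0–2 s: v starts 6 m/s; Δx = 6·2 + ½·-4·2² = 4 m; v ends -2 m/s.
2–5 s: v starts -2 m/s; Δx = -2·3 + ½·-9·3² = -46.5 m; v ends -29 m/s.
5–9 s: v starts -29 m/s; Δx = -29·4 + ½·1·4² = -108 m; v ends -25 m/s.
x(9) = -3 + Σ Δx = -153.5 m.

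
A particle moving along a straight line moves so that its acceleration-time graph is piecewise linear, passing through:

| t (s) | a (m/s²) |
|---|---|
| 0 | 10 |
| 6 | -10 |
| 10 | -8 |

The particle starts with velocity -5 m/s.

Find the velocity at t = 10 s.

-41 m/s

Δv equals the area under the a-t graph; then v = v₀ + Δv.
0–6 s: ½(10 + -10)(6) = 0 m/s
6–10 s: ½(-10 + -8)(4) = -36 m/s
Δv = -36 m/s, so v(10) = -5 + (-36) = -41 m/s.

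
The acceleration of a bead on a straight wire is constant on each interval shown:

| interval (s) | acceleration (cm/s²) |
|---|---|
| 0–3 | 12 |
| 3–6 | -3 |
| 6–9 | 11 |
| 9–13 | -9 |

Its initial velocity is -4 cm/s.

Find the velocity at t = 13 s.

Δv equals the area under the a-t graph; then v = v₀ + Δv.
0–3 s: 12 × 3 = 36 cm/s
3–6 s: -3 × 3 = -9 cm/s
6–9 s: 11 × 3 = 33 cm/s
9–13 s: -9 × 4 = -36 cm/s
Δv = 24 cm/s, so v(13) = -4 + (24) = 20 cm/s.

20 cm/s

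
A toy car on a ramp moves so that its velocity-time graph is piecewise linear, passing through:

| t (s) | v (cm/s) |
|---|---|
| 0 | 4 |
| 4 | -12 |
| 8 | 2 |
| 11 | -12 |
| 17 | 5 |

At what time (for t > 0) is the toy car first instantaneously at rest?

v changes sign on 0–4 s (from 4 to -12); the graph is linear there, so v = 0 at t = 0 + (-4)·(4 − 0)/(-12 − 4) = 1 s.

t = 1 s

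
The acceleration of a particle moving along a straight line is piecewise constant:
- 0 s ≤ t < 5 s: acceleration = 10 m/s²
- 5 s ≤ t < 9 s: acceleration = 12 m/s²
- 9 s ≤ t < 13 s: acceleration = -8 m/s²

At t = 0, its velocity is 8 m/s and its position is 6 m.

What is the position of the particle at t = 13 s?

On each constant-a segment, Δv = aΔt and Δx = v₀Δt + ½aΔt²; chain segment to segment.
0–5 s: v starts 8 m/s; Δx = 8·5 + ½·10·5² = 165 m; v ends 58 m/s.
5–9 s: v starts 58 m/s; Δx = 58·4 + ½·12·4² = 328 m; v ends 106 m/s.
9–13 s: v starts 106 m/s; Δx = 106·4 + ½·-8·4² = 360 m; v ends 74 m/s.
x(13) = 6 + Σ Δx = 859 m.

859 m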